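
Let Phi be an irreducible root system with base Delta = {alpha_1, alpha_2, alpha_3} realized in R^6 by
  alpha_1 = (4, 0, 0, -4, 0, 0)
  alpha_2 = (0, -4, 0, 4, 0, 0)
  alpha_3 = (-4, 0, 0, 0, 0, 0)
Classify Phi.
Compute the Cartan integers a_ij = 2(alpha_i, alpha_j)/(alpha_j, alpha_j); the resulting 3x3 Cartan matrix is
[[2, -1, -2], [-1, 2, 0], [-1, 0, 2]].
The roots have two lengths (squared-length ratio 2:1); the short ones are alpha_{3}. The associated Dynkin diagram is a chain of 3 nodes with a double edge at one end; the terminal node there is the unique short simple root (B_3), so the type is B_3 (the algebra so(7)).

type B_3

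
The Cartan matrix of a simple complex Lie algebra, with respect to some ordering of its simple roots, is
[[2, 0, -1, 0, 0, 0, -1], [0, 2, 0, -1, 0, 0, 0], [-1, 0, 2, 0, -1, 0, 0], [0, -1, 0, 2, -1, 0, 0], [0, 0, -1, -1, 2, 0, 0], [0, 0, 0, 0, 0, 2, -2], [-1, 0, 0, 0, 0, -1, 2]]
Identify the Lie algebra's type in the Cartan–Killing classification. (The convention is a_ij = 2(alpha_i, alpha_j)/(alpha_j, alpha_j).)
The matrix has rank 7 with 2's on the diagonal. Reading the off-diagonal entries as Dynkin edges (a single edge where a_ij = a_ji = -1; a double or triple edge where a_ij * a_ji = 2 or 3), the diagram is a chain of 7 nodes with a double edge at one end; the terminal node there is the unique long simple root (C_7). One simple-root ordering that puts it in standard form is (alpha_2, alpha_4, alpha_5, alpha_3, alpha_1, alpha_7, alpha_6). So the algebra is type C_7, i.e. sp(14).

type C_7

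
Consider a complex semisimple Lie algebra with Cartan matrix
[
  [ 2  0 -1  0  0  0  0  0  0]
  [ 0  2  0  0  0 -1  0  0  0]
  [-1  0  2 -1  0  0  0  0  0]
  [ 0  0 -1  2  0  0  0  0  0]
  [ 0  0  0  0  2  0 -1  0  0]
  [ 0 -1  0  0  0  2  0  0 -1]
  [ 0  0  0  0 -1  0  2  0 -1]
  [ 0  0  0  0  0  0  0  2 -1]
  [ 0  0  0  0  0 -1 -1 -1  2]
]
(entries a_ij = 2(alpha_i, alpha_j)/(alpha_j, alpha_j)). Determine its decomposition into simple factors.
A_3 (sl(4)) + E_6

The diagram associated to this matrix has two connected components: the simple roots {alpha_1, alpha_3, alpha_4} form a chain of 3 nodes with single edges (A_3), and {alpha_2, alpha_5, alpha_6, alpha_7, alpha_8, alpha_9} form a chain of 5 nodes with one extra node attached to the third node from one end (E_6). A semisimple Lie algebra decomposes uniquely as the direct sum of simple ideals, one per connected component of its Dynkin diagram, so g ≅ A_3 ⊕ E_6 (dimension 15 + 78 = 93).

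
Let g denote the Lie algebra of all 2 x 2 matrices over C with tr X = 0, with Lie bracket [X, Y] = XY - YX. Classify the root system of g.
This is sl(2), which has dimension 2^2 - 1 = 3 and rank 2 - 1 = 1 (a Cartan subalgebra is the diagonal traceless matrices). In the classification of classical Lie algebras, the special linear algebra sl(n+1) has type A_n; here n = 1, so the Dynkin diagram is a chain of 1 nodes with single edges (A_1). Hence the type is A_1.

A_1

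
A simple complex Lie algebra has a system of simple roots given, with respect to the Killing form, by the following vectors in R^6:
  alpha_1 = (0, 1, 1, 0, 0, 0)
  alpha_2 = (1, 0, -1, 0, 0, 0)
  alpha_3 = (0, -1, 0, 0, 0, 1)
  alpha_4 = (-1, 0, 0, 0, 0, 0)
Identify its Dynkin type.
Compute the Cartan integers a_ij = 2(alpha_i, alpha_j)/(alpha_j, alpha_j); the resulting 4x4 Cartan matrix is
[[2, -1, -1, 0], [-1, 2, 0, -2], [-1, 0, 2, 0], [0, -1, 0, 2]].
The roots have two lengths (squared-length ratio 2:1); the short ones are alpha_{4}. The associated Dynkin diagram is a chain of 4 nodes with a double edge at one end; the terminal node there is the unique short simple root (B_4), so the type is B_4 (the algebra so(9)).

B4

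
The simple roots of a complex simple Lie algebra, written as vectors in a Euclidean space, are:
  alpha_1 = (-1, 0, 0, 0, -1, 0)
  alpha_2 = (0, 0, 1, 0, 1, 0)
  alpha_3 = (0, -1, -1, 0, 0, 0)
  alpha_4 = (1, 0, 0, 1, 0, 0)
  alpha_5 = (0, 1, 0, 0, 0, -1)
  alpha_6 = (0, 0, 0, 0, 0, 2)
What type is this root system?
Compute the Cartan integers a_ij = 2(alpha_i, alpha_j)/(alpha_j, alpha_j); the resulting 6x6 Cartan matrix is
[[2, -1, 0, -1, 0, 0], [-1, 2, -1, 0, 0, 0], [0, -1, 2, 0, -1, 0], [-1, 0, 0, 2, 0, 0], [0, 0, -1, 0, 2, -1], [0, 0, 0, 0, -2, 2]].
The roots have two lengths (squared-length ratio 2:1); the short ones are alpha_{1,2,3,4,5}. The associated Dynkin diagram is a chain of 6 nodes with a double edge at one end; the terminal node there is the unique long simple root (C_6), so the type is C_6 (the algebra sp(12)).

C6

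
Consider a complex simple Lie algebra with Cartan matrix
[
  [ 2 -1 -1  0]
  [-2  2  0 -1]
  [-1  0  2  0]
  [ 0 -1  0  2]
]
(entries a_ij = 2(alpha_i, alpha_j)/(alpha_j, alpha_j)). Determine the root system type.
type F_4

The matrix has rank 4 with 2's on the diagonal. Reading the off-diagonal entries as Dynkin edges (a single edge where a_ij = a_ji = -1; a double or triple edge where a_ij * a_ji = 2 or 3), the diagram is a chain of 4 nodes with a double edge between the middle two (F_4). One simple-root ordering that puts it in standard form is (alpha_4, alpha_2, alpha_1, alpha_3). So the algebra is type F_4.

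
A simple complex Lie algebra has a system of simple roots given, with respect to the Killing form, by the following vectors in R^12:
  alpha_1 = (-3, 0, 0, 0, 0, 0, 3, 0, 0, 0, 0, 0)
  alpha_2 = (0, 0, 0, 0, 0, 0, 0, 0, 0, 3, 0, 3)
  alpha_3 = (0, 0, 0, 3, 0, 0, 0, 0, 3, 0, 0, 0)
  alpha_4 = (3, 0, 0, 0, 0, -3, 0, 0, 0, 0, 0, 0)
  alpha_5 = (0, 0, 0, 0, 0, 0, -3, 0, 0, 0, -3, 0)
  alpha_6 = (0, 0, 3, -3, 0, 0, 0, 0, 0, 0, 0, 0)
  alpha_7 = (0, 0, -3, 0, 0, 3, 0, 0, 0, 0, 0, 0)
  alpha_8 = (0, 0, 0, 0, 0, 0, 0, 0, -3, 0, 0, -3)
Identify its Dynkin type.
Compute the Cartan integers a_ij = 2(alpha_i, alpha_j)/(alpha_j, alpha_j); the resulting 8x8 Cartan matrix is
[[2, 0, 0, -1, -1, 0, 0, 0], [0, 2, 0, 0, 0, 0, 0, -1], [0, 0, 2, 0, 0, -1, 0, -1], [-1, 0, 0, 2, 0, 0, -1, 0], [-1, 0, 0, 0, 2, 0, 0, 0], [0, 0, -1, 0, 0, 2, -1, 0], [0, 0, 0, -1, 0, -1, 2, 0], [0, -1, -1, 0, 0, 0, 0, 2]].
All simple roots have the same length, so the diagram is simply laced. The associated Dynkin diagram is a chain of 8 nodes with single edges (A_8), so the type is A_8 (the algebra sl(9)).

A_8 (sl(9))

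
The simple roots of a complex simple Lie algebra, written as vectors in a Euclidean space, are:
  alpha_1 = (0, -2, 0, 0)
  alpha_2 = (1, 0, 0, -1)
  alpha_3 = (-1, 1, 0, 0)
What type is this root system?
Compute the Cartan integers a_ij = 2(alpha_i, alpha_j)/(alpha_j, alpha_j); the resulting 3x3 Cartan matrix is
[[2, 0, -2], [0, 2, -1], [-1, -1, 2]].
The roots have two lengths (squared-length ratio 2:1); the short ones are alpha_{2,3}. The associated Dynkin diagram is a chain of 3 nodes with a double edge at one end; the terminal node there is the unique long simple root (C_3), so the type is C_3 (the algebra sp(6)).

C_3 (sp(6))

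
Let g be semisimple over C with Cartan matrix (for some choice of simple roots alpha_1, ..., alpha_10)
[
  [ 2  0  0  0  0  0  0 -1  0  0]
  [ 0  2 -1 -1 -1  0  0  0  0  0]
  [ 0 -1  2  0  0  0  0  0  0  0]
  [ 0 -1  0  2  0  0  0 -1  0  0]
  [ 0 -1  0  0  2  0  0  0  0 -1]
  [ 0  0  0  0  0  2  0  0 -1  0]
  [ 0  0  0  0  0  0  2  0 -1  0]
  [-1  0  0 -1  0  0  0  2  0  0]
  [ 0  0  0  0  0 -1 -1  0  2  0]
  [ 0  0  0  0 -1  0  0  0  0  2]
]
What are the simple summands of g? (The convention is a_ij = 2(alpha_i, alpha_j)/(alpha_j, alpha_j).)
A_3 (sl(4)) + E_7

The diagram associated to this matrix has two connected components: the simple roots {alpha_6, alpha_7, alpha_9} form a chain of 3 nodes with single edges (A_3), and {alpha_1, alpha_2, alpha_3, alpha_4, alpha_5, alpha_8, alpha_10} form a chain of 6 nodes with one extra node attached to the third node from one end (E_7). A semisimple Lie algebra decomposes uniquely as the direct sum of simple ideals, one per connected component of its Dynkin diagram, so g ≅ A_3 ⊕ E_7 (dimension 15 + 133 = 148).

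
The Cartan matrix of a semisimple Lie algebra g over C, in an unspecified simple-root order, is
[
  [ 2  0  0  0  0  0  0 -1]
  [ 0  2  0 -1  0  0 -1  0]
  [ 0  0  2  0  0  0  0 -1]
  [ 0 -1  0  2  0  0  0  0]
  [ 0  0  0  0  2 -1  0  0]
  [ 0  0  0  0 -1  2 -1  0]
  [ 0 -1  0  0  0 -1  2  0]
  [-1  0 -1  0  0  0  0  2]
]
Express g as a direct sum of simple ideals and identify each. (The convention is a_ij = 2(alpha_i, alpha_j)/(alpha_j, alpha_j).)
A3 ⊕ A5

The diagram associated to this matrix has two connected components: the simple roots {alpha_1, alpha_3, alpha_8} form a chain of 3 nodes with single edges (A_3), and {alpha_2, alpha_4, alpha_5, alpha_6, alpha_7} form a chain of 5 nodes with single edges (A_5). A semisimple Lie algebra decomposes uniquely as the direct sum of simple ideals, one per connected component of its Dynkin diagram, so g ≅ A_3 ⊕ A_5 (dimension 15 + 35 = 50).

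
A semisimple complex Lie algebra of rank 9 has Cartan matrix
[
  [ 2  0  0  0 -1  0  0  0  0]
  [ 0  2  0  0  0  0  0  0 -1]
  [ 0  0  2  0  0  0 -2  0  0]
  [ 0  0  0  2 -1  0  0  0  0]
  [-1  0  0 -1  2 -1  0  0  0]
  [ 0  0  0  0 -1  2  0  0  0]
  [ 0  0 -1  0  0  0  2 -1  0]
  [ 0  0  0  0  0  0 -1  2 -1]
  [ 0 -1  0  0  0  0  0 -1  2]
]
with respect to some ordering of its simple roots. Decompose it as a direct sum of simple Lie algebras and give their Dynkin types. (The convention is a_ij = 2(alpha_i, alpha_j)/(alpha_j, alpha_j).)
The diagram associated to this matrix has two connected components: the simple roots {alpha_2, alpha_3, alpha_7, alpha_8, alpha_9} form a chain of 5 nodes with a double edge at one end; the terminal node there is the unique long simple root (C_5), and {alpha_1, alpha_4, alpha_5, alpha_6} form a chain of 2 nodes with a fork of two nodes at one end (D_4). A semisimple Lie algebra decomposes uniquely as the direct sum of simple ideals, one per connected component of its Dynkin diagram, so g ≅ C_5 ⊕ D_4 (dimension 55 + 28 = 83).

C5 ⊕ D4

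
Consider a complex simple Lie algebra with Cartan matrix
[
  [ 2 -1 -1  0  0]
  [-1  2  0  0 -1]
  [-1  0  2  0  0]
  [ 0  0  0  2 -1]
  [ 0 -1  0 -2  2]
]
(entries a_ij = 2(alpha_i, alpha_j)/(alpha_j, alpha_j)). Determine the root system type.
The matrix has rank 5 with 2's on the diagonal. Reading the off-diagonal entries as Dynkin edges (a single edge where a_ij = a_ji = -1; a double or triple edge where a_ij * a_ji = 2 or 3), the diagram is a chain of 5 nodes with a double edge at one end; the terminal node there is the unique short simple root (B_5). One simple-root ordering that puts it in standard form is (alpha_3, alpha_1, alpha_2, alpha_5, alpha_4). So the algebra is type B_5, i.e. so(11).

B_5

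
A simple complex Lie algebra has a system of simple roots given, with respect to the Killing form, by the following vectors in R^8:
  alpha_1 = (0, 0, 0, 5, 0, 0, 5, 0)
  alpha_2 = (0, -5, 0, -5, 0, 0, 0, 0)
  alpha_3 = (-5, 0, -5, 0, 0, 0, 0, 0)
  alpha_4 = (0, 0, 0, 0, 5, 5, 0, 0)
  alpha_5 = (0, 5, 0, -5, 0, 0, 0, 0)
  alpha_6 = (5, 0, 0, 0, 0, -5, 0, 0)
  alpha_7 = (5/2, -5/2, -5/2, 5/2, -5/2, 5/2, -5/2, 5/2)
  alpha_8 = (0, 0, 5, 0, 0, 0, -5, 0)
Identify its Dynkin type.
Compute the Cartan integers a_ij = 2(alpha_i, alpha_j)/(alpha_j, alpha_j); the resulting 8x8 Cartan matrix is
[[2, -1, 0, 0, -1, 0, 0, -1], [-1, 2, 0, 0, 0, 0, 0, 0], [0, 0, 2, 0, 0, -1, 0, -1], [0, 0, 0, 2, 0, -1, 0, 0], [-1, 0, 0, 0, 2, 0, -1, 0], [0, 0, -1, -1, 0, 2, 0, 0], [0, 0, 0, 0, -1, 0, 2, 0], [-1, 0, -1, 0, 0, 0, 0, 2]].
All simple roots have the same length, so the diagram is simply laced. The associated Dynkin diagram is a chain of 7 nodes with one extra node attached to the third node from one end (E_8), so the type is E_8.

E8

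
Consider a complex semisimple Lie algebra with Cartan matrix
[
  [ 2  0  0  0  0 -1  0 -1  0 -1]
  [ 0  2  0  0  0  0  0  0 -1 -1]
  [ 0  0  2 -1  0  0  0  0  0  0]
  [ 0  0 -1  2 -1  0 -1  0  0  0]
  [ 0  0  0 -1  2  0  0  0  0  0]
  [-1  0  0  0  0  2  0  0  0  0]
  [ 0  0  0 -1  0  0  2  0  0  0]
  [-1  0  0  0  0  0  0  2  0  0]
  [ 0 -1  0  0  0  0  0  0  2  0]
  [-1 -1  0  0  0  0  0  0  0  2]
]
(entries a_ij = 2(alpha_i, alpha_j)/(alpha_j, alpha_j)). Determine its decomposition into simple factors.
The diagram associated to this matrix has two connected components: the simple roots {alpha_3, alpha_4, alpha_5, alpha_7} form a chain of 2 nodes with a fork of two nodes at one end (D_4), and {alpha_1, alpha_2, alpha_6, alpha_8, alpha_9, alpha_10} form a chain of 4 nodes with a fork of two nodes at one end (D_6). A semisimple Lie algebra decomposes uniquely as the direct sum of simple ideals, one per connected component of its Dynkin diagram, so g ≅ D_4 ⊕ D_6 (dimension 28 + 66 = 94).

D4 ⊕ D6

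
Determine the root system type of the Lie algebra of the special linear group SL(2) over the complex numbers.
This is sl(2), which has dimension 2^2 - 1 = 3 and rank 2 - 1 = 1 (a Cartan subalgebra is the diagonal traceless matrices). In the classification of classical Lie algebras, the special linear algebra sl(n+1) has type A_n; here n = 1, so the Dynkin diagram is a chain of 1 nodes with single edges (A_1). Hence the type is A_1.

type A_1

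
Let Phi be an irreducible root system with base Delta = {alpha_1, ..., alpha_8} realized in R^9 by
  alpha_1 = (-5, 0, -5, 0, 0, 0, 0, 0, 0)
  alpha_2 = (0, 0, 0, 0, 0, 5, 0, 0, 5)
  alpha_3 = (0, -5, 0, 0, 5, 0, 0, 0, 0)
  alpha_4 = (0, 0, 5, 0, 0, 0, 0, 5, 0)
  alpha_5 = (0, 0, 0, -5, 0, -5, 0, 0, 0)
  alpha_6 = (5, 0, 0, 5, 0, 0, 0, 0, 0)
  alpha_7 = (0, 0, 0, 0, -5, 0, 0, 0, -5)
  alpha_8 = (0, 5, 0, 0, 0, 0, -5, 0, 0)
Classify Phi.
A_8

Compute the Cartan integers a_ij = 2(alpha_i, alpha_j)/(alpha_j, alpha_j); the resulting 8x8 Cartan matrix is
[[2, 0, 0, -1, 0, -1, 0, 0], [0, 2, 0, 0, -1, 0, -1, 0], [0, 0, 2, 0, 0, 0, -1, -1], [-1, 0, 0, 2, 0, 0, 0, 0], [0, -1, 0, 0, 2, -1, 0, 0], [-1, 0, 0, 0, -1, 2, 0, 0], [0, -1, -1, 0, 0, 0, 2, 0], [0, 0, -1, 0, 0, 0, 0, 2]].
All simple roots have the same length, so the diagram is simply laced. The associated Dynkin diagram is a chain of 8 nodes with single edges (A_8), so the type is A_8 (the algebra sl(9)).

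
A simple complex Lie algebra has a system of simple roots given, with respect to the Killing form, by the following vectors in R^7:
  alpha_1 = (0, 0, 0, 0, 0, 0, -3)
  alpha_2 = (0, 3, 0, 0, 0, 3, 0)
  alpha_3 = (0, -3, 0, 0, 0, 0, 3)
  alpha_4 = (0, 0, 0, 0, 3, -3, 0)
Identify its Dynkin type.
B_4 (so(9))

Compute the Cartan integers a_ij = 2(alpha_i, alpha_j)/(alpha_j, alpha_j); the resulting 4x4 Cartan matrix is
[[2, 0, -1, 0], [0, 2, -1, -1], [-2, -1, 2, 0], [0, -1, 0, 2]].
The roots have two lengths (squared-length ratio 2:1); the short ones are alpha_{1}. The associated Dynkin diagram is a chain of 4 nodes with a double edge at one end; the terminal node there is the unique short simple root (B_4), so the type is B_4 (the algebra so(9)).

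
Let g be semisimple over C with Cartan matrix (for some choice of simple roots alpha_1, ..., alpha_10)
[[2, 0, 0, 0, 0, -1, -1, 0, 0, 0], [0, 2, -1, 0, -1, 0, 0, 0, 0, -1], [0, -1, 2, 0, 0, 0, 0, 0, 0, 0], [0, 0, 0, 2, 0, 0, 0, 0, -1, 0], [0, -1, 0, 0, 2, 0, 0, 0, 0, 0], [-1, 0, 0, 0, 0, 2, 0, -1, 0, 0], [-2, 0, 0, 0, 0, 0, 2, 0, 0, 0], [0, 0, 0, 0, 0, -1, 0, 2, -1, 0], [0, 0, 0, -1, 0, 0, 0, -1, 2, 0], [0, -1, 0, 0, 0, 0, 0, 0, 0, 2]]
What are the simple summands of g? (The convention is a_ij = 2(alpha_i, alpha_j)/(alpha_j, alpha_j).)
C6 + D4

The diagram associated to this matrix has two connected components: the simple roots {alpha_1, alpha_4, alpha_6, alpha_7, alpha_8, alpha_9} form a chain of 6 nodes with a double edge at one end; the terminal node there is the unique long simple root (C_6), and {alpha_2, alpha_3, alpha_5, alpha_10} form a chain of 2 nodes with a fork of two nodes at one end (D_4). A semisimple Lie algebra decomposes uniquely as the direct sum of simple ideals, one per connected component of its Dynkin diagram, so g ≅ C_6 ⊕ D_4 (dimension 78 + 28 = 106).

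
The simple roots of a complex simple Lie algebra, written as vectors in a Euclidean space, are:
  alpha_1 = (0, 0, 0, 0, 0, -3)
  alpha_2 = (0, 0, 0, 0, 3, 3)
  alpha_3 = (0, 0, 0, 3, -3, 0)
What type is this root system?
Compute the Cartan integers a_ij = 2(alpha_i, alpha_j)/(alpha_j, alpha_j); the resulting 3x3 Cartan matrix is
[[2, -1, 0], [-2, 2, -1], [0, -1, 2]].
The roots have two lengths (squared-length ratio 2:1); the short ones are alpha_{1}. The associated Dynkin diagram is a chain of 3 nodes with a double edge at one end; the terminal node there is the unique short simple root (B_3), so the type is B_3 (the algebra so(7)).

B_3 (so(7))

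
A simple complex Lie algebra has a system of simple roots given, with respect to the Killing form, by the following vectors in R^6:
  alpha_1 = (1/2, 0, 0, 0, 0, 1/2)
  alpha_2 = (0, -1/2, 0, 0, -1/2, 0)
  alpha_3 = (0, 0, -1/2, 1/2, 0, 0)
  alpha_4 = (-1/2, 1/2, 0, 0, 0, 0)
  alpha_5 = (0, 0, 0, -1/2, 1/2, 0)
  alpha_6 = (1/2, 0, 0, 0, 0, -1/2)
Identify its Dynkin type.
D_6 (so(12))

Compute the Cartan integers a_ij = 2(alpha_i, alpha_j)/(alpha_j, alpha_j); the resulting 6x6 Cartan matrix is
[[2, 0, 0, -1, 0, 0], [0, 2, 0, -1, -1, 0], [0, 0, 2, 0, -1, 0], [-1, -1, 0, 2, 0, -1], [0, -1, -1, 0, 2, 0], [0, 0, 0, -1, 0, 2]].
All simple roots have the same length, so the diagram is simply laced. The associated Dynkin diagram is a chain of 4 nodes with a fork of two nodes at one end (D_6), so the type is D_6 (the algebra so(12)).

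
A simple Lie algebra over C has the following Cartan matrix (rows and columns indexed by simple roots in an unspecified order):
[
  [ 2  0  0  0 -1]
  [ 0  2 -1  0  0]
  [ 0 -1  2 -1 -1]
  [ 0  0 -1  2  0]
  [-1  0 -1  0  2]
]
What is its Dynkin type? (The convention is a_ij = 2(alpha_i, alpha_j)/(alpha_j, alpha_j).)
D_5

The matrix has rank 5 with 2's on the diagonal. Reading the off-diagonal entries as Dynkin edges (a single edge where a_ij = a_ji = -1; a double or triple edge where a_ij * a_ji = 2 or 3), the diagram is a chain of 3 nodes with a fork of two nodes at one end (D_5). One simple-root ordering that puts it in standard form is (alpha_1, alpha_5, alpha_3, alpha_4, alpha_2). So the algebra is type D_5, i.e. so(10).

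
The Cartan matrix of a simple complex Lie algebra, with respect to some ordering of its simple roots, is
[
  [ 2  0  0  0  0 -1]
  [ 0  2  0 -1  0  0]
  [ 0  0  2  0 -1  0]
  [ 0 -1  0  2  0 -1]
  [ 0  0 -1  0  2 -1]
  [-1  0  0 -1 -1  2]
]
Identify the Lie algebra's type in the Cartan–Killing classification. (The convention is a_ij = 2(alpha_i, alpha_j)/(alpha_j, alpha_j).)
type E_6

The matrix has rank 6 with 2's on the diagonal. Reading the off-diagonal entries as Dynkin edges (a single edge where a_ij = a_ji = -1; a double or triple edge where a_ij * a_ji = 2 or 3), the diagram is a chain of 5 nodes with one extra node attached to the third node from one end (E_6). One simple-root ordering that puts it in standard form is (alpha_2, alpha_1, alpha_4, alpha_6, alpha_5, alpha_3). So the algebra is type E_6.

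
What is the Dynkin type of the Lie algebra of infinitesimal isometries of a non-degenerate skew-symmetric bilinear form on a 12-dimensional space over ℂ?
This is sp(12), which has dimension 12(12+1)/2 = 78 and rank 12/2 = 6. In the classification of classical Lie algebras, the symplectic algebra sp(2n) has type C_n; here n = 6, so the Dynkin diagram is a chain of 6 nodes with a double edge at one end; the terminal node there is the unique long simple root (C_6). Hence the type is C_6.

type C_6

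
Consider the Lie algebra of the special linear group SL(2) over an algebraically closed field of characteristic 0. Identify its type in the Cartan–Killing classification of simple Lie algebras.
A_1 (sl(2))

This is sl(2), which has dimension 2^2 - 1 = 3 and rank 2 - 1 = 1 (a Cartan subalgebra is the diagonal traceless matrices). In the classification of classical Lie algebras, the special linear algebra sl(n+1) has type A_n; here n = 1, so the Dynkin diagram is a chain of 1 nodes with single edges (A_1). Hence the type is A_1.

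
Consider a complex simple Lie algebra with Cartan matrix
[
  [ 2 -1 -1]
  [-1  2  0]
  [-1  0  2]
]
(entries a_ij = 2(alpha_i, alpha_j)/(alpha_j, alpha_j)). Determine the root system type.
A_3 (sl(4))

The matrix has rank 3 with 2's on the diagonal. Reading the off-diagonal entries as Dynkin edges (a single edge where a_ij = a_ji = -1; a double or triple edge where a_ij * a_ji = 2 or 3), the diagram is a chain of 3 nodes with single edges (A_3). One simple-root ordering that puts it in standard form is (alpha_2, alpha_1, alpha_3). So the algebra is type A_3, i.e. sl(4).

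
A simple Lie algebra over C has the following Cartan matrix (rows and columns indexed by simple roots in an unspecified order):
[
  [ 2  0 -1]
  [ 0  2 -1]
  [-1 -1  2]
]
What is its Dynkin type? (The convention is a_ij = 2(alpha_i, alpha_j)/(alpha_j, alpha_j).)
The matrix has rank 3 with 2's on the diagonal. Reading the off-diagonal entries as Dynkin edges (a single edge where a_ij = a_ji = -1; a double or triple edge where a_ij * a_ji = 2 or 3), the diagram is a chain of 3 nodes with single edges (A_3). One simple-root ordering that puts it in standard form is (alpha_2, alpha_3, alpha_1). So the algebra is type A_3, i.e. sl(4).

A3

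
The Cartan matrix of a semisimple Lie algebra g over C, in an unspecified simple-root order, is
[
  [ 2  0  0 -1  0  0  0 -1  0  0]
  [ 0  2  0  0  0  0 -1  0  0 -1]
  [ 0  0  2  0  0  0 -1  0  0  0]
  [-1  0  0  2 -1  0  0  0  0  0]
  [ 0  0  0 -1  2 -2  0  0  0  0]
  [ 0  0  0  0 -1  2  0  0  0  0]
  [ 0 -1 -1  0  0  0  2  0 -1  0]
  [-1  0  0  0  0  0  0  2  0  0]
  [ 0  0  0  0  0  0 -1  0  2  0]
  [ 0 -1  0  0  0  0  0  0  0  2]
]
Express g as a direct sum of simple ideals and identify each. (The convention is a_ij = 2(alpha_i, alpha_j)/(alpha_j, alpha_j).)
The diagram associated to this matrix has two connected components: the simple roots {alpha_1, alpha_4, alpha_5, alpha_6, alpha_8} form a chain of 5 nodes with a double edge at one end; the terminal node there is the unique short simple root (B_5), and {alpha_2, alpha_3, alpha_7, alpha_9, alpha_10} form a chain of 3 nodes with a fork of two nodes at one end (D_5). A semisimple Lie algebra decomposes uniquely as the direct sum of simple ideals, one per connected component of its Dynkin diagram, so g ≅ B_5 ⊕ D_5 (dimension 55 + 45 = 100).

B_5 + D_5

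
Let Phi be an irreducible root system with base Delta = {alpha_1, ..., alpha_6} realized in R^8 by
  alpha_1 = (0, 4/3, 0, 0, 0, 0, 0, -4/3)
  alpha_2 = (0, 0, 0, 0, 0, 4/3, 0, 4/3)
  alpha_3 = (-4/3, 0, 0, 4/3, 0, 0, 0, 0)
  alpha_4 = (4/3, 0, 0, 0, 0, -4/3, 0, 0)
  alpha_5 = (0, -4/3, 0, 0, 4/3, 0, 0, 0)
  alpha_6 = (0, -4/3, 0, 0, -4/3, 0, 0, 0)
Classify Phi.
D6

Compute the Cartan integers a_ij = 2(alpha_i, alpha_j)/(alpha_j, alpha_j); the resulting 6x6 Cartan matrix is
[[2, -1, 0, 0, -1, -1], [-1, 2, 0, -1, 0, 0], [0, 0, 2, -1, 0, 0], [0, -1, -1, 2, 0, 0], [-1, 0, 0, 0, 2, 0], [-1, 0, 0, 0, 0, 2]].
All simple roots have the same length, so the diagram is simply laced. The associated Dynkin diagram is a chain of 4 nodes with a fork of two nodes at one end (D_6), so the type is D_6 (the algebra so(12)).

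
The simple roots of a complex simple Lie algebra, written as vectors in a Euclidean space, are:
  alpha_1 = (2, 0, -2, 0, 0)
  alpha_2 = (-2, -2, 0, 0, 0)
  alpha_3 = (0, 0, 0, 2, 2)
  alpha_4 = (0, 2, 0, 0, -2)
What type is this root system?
Compute the Cartan integers a_ij = 2(alpha_i, alpha_j)/(alpha_j, alpha_j); the resulting 4x4 Cartan matrix is
[[2, -1, 0, 0], [-1, 2, 0, -1], [0, 0, 2, -1], [0, -1, -1, 2]].
All simple roots have the same length, so the diagram is simply laced. The associated Dynkin diagram is a chain of 4 nodes with single edges (A_4), so the type is A_4 (the algebra sl(5)).

type A_4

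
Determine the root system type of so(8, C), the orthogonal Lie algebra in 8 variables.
D_4 (so(8))

This is so(8) with 8 even, which has dimension 8(8-1)/2 = 28 and rank 8/2 = 4. In the classification of classical Lie algebras, the orthogonal algebra so(2n) in an even number of variables has type D_n; here n = 4, so the Dynkin diagram is a chain of 2 nodes with a fork of two nodes at one end (D_4). Hence the type is D_4.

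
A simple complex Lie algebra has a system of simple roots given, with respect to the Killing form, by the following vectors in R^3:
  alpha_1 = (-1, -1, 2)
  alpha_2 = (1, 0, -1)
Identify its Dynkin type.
Compute the Cartan integers a_ij = 2(alpha_i, alpha_j)/(alpha_j, alpha_j); the resulting 2x2 Cartan matrix is
[[2, -3], [-1, 2]].
The roots have two lengths (squared-length ratio 3:1); the short ones are alpha_{2}. The associated Dynkin diagram is two nodes joined by a triple edge (G_2), so the type is G_2.

G_2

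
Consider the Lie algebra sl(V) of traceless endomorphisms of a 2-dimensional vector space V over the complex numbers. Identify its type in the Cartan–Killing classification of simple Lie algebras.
This is sl(2), which has dimension 2^2 - 1 = 3 and rank 2 - 1 = 1 (a Cartan subalgebra is the diagonal traceless matrices). In the classification of classical Lie algebras, the special linear algebra sl(n+1) has type A_n; here n = 1, so the Dynkin diagram is a chain of 1 nodes with single edges (A_1). Hence the type is A_1.

A_1 (sl(2))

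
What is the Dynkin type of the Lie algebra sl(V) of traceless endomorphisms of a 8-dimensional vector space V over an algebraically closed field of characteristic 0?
This is sl(8), which has dimension 8^2 - 1 = 63 and rank 8 - 1 = 7 (a Cartan subalgebra is the diagonal traceless matrices). In the classification of classical Lie algebras, the special linear algebra sl(n+1) has type A_n; here n = 7, so the Dynkin diagram is a chain of 7 nodes with single edges (A_7). Hence the type is A_7.

A_7 (sl(8))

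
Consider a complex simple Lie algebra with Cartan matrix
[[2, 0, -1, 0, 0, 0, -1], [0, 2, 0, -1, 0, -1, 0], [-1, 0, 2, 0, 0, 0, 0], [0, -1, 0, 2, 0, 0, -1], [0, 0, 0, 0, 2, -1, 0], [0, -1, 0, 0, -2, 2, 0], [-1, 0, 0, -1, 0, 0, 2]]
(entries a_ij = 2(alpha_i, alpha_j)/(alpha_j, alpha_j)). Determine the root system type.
B_7 (so(15))

The matrix has rank 7 with 2's on the diagonal. Reading the off-diagonal entries as Dynkin edges (a single edge where a_ij = a_ji = -1; a double or triple edge where a_ij * a_ji = 2 or 3), the diagram is a chain of 7 nodes with a double edge at one end; the terminal node there is the unique short simple root (B_7). One simple-root ordering that puts it in standard form is (alpha_3, alpha_1, alpha_7, alpha_4, alpha_2, alpha_6, alpha_5). So the algebra is type B_7, i.e. so(15).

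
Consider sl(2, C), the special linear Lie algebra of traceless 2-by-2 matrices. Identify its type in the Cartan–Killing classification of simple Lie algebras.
A_1 (sl(2))

This is sl(2), which has dimension 2^2 - 1 = 3 and rank 2 - 1 = 1 (a Cartan subalgebra is the diagonal traceless matrices). In the classification of classical Lie algebras, the special linear algebra sl(n+1) has type A_n; here n = 1, so the Dynkin diagram is a chain of 1 nodes with single edges (A_1). Hence the type is A_1.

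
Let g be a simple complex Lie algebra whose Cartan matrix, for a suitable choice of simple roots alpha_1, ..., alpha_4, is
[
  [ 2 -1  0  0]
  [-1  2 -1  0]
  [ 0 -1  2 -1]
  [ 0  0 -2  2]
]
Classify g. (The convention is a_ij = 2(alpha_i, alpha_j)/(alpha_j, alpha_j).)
The matrix has rank 4 with 2's on the diagonal. Reading the off-diagonal entries as Dynkin edges (a single edge where a_ij = a_ji = -1; a double or triple edge where a_ij * a_ji = 2 or 3), the diagram is a chain of 4 nodes with a double edge at one end; the terminal node there is the unique long simple root (C_4). One simple-root ordering that puts it in standard form is (alpha_1, alpha_2, alpha_3, alpha_4). So the algebra is type C_4, i.e. sp(8).

C_4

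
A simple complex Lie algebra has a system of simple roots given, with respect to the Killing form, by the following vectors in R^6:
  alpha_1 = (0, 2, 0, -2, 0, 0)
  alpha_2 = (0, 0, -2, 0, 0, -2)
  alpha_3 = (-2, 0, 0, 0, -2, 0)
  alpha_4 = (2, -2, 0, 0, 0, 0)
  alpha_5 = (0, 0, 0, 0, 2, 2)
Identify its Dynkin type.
A_5 (sl(6))

Compute the Cartan integers a_ij = 2(alpha_i, alpha_j)/(alpha_j, alpha_j); the resulting 5x5 Cartan matrix is
[[2, 0, 0, -1, 0], [0, 2, 0, 0, -1], [0, 0, 2, -1, -1], [-1, 0, -1, 2, 0], [0, -1, -1, 0, 2]].
All simple roots have the same length, so the diagram is simply laced. The associated Dynkin diagram is a chain of 5 nodes with single edges (A_5), so the type is A_5 (the algebra sl(6)).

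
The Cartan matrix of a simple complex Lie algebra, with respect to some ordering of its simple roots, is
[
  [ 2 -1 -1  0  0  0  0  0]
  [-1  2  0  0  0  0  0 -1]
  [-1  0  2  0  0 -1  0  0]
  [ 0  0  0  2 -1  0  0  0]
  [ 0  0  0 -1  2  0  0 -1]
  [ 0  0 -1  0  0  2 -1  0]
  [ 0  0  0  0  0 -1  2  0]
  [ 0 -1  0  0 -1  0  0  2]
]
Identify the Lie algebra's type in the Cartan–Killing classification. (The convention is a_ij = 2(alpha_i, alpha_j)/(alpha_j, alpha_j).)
A_8 (sl(9))

The matrix has rank 8 with 2's on the diagonal. Reading the off-diagonal entries as Dynkin edges (a single edge where a_ij = a_ji = -1; a double or triple edge where a_ij * a_ji = 2 or 3), the diagram is a chain of 8 nodes with single edges (A_8). One simple-root ordering that puts it in standard form is (alpha_7, alpha_6, alpha_3, alpha_1, alpha_2, alpha_8, alpha_5, alpha_4). So the algebra is type A_8, i.e. sl(9).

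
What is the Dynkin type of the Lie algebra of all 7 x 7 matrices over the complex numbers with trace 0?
A_6

This is sl(7), which has dimension 7^2 - 1 = 48 and rank 7 - 1 = 6 (a Cartan subalgebra is the diagonal traceless matrices). In the classification of classical Lie algebras, the special linear algebra sl(n+1) has type A_n; here n = 6, so the Dynkin diagram is a chain of 6 nodes with single edges (A_6). Hence the type is A_6.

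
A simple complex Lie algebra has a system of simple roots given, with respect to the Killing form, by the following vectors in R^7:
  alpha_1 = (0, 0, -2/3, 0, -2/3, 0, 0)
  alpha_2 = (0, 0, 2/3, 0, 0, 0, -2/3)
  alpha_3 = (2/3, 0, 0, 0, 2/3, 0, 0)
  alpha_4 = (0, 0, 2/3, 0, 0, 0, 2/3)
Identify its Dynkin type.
D_4

Compute the Cartan integers a_ij = 2(alpha_i, alpha_j)/(alpha_j, alpha_j); the resulting 4x4 Cartan matrix is
[[2, -1, -1, -1], [-1, 2, 0, 0], [-1, 0, 2, 0], [-1, 0, 0, 2]].
All simple roots have the same length, so the diagram is simply laced. The associated Dynkin diagram is a chain of 2 nodes with a fork of two nodes at one end (D_4), so the type is D_4 (the algebra so(8)).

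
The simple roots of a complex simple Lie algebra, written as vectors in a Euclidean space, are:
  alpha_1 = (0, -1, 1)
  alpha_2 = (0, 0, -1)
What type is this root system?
Compute the Cartan integers a_ij = 2(alpha_i, alpha_j)/(alpha_j, alpha_j); the resulting 2x2 Cartan matrix is
[[2, -2], [-1, 2]].
The roots have two lengths (squared-length ratio 2:1); the short ones are alpha_{2}. The associated Dynkin diagram is a chain of 2 nodes with a double edge at one end; the terminal node there is the unique short simple root (B_2), so the type is B_2 (the algebra so(5)).

type B_2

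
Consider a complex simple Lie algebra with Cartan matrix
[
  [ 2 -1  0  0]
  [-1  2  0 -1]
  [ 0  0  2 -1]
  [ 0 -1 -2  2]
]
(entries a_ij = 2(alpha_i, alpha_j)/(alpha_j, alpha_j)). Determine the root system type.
The matrix has rank 4 with 2's on the diagonal. Reading the off-diagonal entries as Dynkin edges (a single edge where a_ij = a_ji = -1; a double or triple edge where a_ij * a_ji = 2 or 3), the diagram is a chain of 4 nodes with a double edge at one end; the terminal node there is the unique short simple root (B_4). One simple-root ordering that puts it in standard form is (alpha_1, alpha_2, alpha_4, alpha_3). So the algebra is type B_4, i.e. so(9).

B4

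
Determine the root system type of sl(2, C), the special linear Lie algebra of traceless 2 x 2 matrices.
This is sl(2), which has dimension 2^2 - 1 = 3 and rank 2 - 1 = 1 (a Cartan subalgebra is the diagonal traceless matrices). In the classification of classical Lie algebras, the special linear algebra sl(n+1) has type A_n; here n = 1, so the Dynkin diagram is a chain of 1 nodes with single edges (A_1). Hence the type is A_1.

A_1 (sl(2))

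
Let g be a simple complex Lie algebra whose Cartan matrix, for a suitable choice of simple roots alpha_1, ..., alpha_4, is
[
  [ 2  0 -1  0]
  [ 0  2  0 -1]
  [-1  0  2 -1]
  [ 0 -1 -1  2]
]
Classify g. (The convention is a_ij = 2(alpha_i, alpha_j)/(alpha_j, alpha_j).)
The matrix has rank 4 with 2's on the diagonal. Reading the off-diagonal entries as Dynkin edges (a single edge where a_ij = a_ji = -1; a double or triple edge where a_ij * a_ji = 2 or 3), the diagram is a chain of 4 nodes with single edges (A_4). One simple-root ordering that puts it in standard form is (alpha_2, alpha_4, alpha_3, alpha_1). So the algebra is type A_4, i.e. sl(5).

type A_4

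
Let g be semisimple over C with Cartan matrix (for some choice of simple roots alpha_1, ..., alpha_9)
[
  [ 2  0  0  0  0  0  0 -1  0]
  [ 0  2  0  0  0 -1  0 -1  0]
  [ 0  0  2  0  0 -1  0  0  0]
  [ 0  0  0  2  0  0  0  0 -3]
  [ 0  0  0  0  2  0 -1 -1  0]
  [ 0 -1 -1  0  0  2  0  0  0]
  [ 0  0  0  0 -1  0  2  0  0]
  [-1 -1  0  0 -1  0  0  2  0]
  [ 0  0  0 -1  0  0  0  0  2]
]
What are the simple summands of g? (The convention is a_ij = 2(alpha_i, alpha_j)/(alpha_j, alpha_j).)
E_7 ⊕ G_2

The diagram associated to this matrix has two connected components: the simple roots {alpha_1, alpha_2, alpha_3, alpha_5, alpha_6, alpha_7, alpha_8} form a chain of 6 nodes with one extra node attached to the third node from one end (E_7), and {alpha_4, alpha_9} form two nodes joined by a triple edge (G_2). A semisimple Lie algebra decomposes uniquely as the direct sum of simple ideals, one per connected component of its Dynkin diagram, so g ≅ E_7 ⊕ G_2 (dimension 133 + 14 = 147).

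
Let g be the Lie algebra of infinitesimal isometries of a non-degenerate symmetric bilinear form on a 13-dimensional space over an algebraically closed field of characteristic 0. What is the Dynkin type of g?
This is so(13) with 13 odd, which has dimension 13(13-1)/2 = 78 and rank (13-1)/2 = 6. In the classification of classical Lie algebras, the orthogonal algebra so(2n+1) in an odd number of variables has type B_n; here n = 6, so the Dynkin diagram is a chain of 6 nodes with a double edge at one end; the terminal node there is the unique short simple root (B_6). Hence the type is B_6.

B6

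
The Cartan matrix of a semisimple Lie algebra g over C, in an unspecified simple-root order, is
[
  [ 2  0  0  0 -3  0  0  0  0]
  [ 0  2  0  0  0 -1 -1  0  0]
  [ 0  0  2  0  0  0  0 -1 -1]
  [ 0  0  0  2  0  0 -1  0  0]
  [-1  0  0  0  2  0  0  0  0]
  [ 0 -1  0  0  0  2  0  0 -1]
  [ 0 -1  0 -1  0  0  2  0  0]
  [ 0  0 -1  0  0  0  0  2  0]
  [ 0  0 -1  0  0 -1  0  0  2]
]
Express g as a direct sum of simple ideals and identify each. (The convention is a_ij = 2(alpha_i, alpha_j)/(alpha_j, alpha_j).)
A_7 ⊕ G_2

The diagram associated to this matrix has two connected components: the simple roots {alpha_2, alpha_3, alpha_4, alpha_6, alpha_7, alpha_8, alpha_9} form a chain of 7 nodes with single edges (A_7), and {alpha_1, alpha_5} form two nodes joined by a triple edge (G_2). A semisimple Lie algebra decomposes uniquely as the direct sum of simple ideals, one per connected component of its Dynkin diagram, so g ≅ A_7 ⊕ G_2 (dimension 63 + 14 = 77).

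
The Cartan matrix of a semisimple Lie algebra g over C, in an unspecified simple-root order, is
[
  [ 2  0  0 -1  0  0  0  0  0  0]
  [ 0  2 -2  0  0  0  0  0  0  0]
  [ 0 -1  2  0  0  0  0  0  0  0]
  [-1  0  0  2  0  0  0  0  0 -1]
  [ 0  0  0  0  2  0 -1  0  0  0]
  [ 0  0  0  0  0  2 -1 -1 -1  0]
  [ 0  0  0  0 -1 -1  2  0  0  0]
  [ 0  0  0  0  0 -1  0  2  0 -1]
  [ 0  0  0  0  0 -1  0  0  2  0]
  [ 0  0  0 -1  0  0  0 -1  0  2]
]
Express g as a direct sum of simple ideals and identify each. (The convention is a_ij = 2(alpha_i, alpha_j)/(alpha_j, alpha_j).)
B_2 ⊕ E_8

The diagram associated to this matrix has two connected components: the simple roots {alpha_2, alpha_3} form a chain of 2 nodes with a double edge at one end; the terminal node there is the unique short simple root (B_2), and {alpha_1, alpha_4, alpha_5, alpha_6, alpha_7, alpha_8, alpha_9, alpha_10} form a chain of 7 nodes with one extra node attached to the third node from one end (E_8). A semisimple Lie algebra decomposes uniquely as the direct sum of simple ideals, one per connected component of its Dynkin diagram, so g ≅ B_2 ⊕ E_8 (dimension 10 + 248 = 258).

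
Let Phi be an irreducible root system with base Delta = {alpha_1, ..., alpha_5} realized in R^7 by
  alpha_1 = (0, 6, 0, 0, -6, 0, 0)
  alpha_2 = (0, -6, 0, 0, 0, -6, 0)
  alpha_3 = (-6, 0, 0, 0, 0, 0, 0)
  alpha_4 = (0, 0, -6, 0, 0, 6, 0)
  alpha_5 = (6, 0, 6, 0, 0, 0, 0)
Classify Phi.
Compute the Cartan integers a_ij = 2(alpha_i, alpha_j)/(alpha_j, alpha_j); the resulting 5x5 Cartan matrix is
[[2, -1, 0, 0, 0], [-1, 2, 0, -1, 0], [0, 0, 2, 0, -1], [0, -1, 0, 2, -1], [0, 0, -2, -1, 2]].
The roots have two lengths (squared-length ratio 2:1); the short ones are alpha_{3}. The associated Dynkin diagram is a chain of 5 nodes with a double edge at one end; the terminal node there is the unique short simple root (B_5), so the type is B_5 (the algebra so(11)).

B5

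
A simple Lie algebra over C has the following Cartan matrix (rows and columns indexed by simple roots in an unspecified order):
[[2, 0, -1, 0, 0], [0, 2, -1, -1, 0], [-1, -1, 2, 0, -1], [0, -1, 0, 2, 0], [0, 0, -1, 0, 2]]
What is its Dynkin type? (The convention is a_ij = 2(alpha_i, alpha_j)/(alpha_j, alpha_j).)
type D_5

The matrix has rank 5 with 2's on the diagonal. Reading the off-diagonal entries as Dynkin edges (a single edge where a_ij = a_ji = -1; a double or triple edge where a_ij * a_ji = 2 or 3), the diagram is a chain of 3 nodes with a fork of two nodes at one end (D_5). One simple-root ordering that puts it in standard form is (alpha_4, alpha_2, alpha_3, alpha_5, alpha_1). So the algebra is type D_5, i.e. so(10).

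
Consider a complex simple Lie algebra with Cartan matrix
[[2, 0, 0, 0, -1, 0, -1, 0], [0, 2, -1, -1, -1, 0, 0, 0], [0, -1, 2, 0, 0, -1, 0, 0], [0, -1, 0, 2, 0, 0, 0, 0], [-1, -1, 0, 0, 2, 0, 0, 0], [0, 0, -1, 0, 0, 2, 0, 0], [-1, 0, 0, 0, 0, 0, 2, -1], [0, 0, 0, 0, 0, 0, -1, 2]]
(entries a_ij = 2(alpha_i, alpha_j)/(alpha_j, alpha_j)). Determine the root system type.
The matrix has rank 8 with 2's on the diagonal. Reading the off-diagonal entries as Dynkin edges (a single edge where a_ij = a_ji = -1; a double or triple edge where a_ij * a_ji = 2 or 3), the diagram is a chain of 7 nodes with one extra node attached to the third node from one end (E_8). One simple-root ordering that puts it in standard form is (alpha_6, alpha_4, alpha_3, alpha_2, alpha_5, alpha_1, alpha_7, alpha_8). So the algebra is type E_8.

type E_8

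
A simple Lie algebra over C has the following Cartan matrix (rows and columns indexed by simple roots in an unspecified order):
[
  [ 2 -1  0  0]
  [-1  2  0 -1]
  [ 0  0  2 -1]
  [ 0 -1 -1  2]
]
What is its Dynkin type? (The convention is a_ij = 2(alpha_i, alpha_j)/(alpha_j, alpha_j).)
A_4 (sl(5))

The matrix has rank 4 with 2's on the diagonal. Reading the off-diagonal entries as Dynkin edges (a single edge where a_ij = a_ji = -1; a double or triple edge where a_ij * a_ji = 2 or 3), the diagram is a chain of 4 nodes with single edges (A_4). One simple-root ordering that puts it in standard form is (alpha_3, alpha_4, alpha_2, alpha_1). So the algebra is type A_4, i.e. sl(5).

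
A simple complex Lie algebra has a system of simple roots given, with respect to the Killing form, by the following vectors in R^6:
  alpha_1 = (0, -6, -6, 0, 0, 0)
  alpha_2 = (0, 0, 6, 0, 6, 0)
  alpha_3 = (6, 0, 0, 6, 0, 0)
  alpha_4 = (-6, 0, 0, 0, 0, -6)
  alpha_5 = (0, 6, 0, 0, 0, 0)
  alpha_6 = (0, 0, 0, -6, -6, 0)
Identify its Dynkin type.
Compute the Cartan integers a_ij = 2(alpha_i, alpha_j)/(alpha_j, alpha_j); the resulting 6x6 Cartan matrix is
[[2, -1, 0, 0, -2, 0], [-1, 2, 0, 0, 0, -1], [0, 0, 2, -1, 0, -1], [0, 0, -1, 2, 0, 0], [-1, 0, 0, 0, 2, 0], [0, -1, -1, 0, 0, 2]].
The roots have two lengths (squared-length ratio 2:1); the short ones are alpha_{5}. The associated Dynkin diagram is a chain of 6 nodes with a double edge at one end; the terminal node there is the unique short simple root (B_6), so the type is B_6 (the algebra so(13)).

B_6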